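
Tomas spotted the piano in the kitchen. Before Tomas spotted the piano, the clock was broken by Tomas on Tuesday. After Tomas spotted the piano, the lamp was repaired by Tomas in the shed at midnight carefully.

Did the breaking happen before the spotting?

yes

The narrative orders the breaking before the spotting.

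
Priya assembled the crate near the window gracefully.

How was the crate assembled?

gracefully

'gracefully' marks the manner of the assembling event.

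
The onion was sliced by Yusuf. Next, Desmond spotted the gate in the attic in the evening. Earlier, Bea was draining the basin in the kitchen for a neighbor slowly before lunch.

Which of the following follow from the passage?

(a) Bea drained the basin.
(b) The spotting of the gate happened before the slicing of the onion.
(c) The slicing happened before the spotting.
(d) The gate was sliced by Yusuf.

(a) Not entailed — 'was draining' is progressive on an accomplishment; it does not entail the completed 'drained'.
(b) Not entailed — the narrative places the slicing before the spotting, not after.
(c) Entailed — the narrative places the slicing before the spotting.
(d) Not entailed — Yusuf sliced the onion, not the gate; the gate belongs to the spotting event.

(c)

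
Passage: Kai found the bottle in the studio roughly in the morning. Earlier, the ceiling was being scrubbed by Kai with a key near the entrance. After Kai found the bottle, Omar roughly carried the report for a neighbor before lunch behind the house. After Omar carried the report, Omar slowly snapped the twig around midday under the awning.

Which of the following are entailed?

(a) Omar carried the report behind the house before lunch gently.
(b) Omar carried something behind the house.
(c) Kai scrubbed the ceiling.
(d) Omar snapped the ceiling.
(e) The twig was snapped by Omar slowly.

(a) Not entailed — 'gently' adds a manner not in (and inconsistent with) the original.
(b) Entailed — the original entails any weakening of itself; this just drops 'for a neighbor', 'before lunch', 'roughly' and generalizes the patient.
(c) Entailed — 'scrub' is an activity; 'was scrubbing' entails that some scrubbing happened, so 'scrubbed' holds.
(d) Not entailed — Omar snapped the twig, not the ceiling; the ceiling belongs to the scrubbing event.
(e) Entailed — the original entails any weakening of itself; this just drops 'under the awning', 'around midday'.

(b), (c), (e)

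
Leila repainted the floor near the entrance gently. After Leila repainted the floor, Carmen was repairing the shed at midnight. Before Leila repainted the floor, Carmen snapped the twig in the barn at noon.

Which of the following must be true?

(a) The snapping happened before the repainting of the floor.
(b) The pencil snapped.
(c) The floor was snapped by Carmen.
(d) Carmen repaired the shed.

(a)

(a) Entailed — the narrative places the snapping before the repainting.
(b) Not entailed — the twig is what snapped, not the pencil.
(c) Not entailed — Carmen snapped the twig, not the floor; the floor belongs to the repainting event.
(d) Not entailed — 'was repairing' is progressive on an accomplishment; it does not entail the completed 'repaired'.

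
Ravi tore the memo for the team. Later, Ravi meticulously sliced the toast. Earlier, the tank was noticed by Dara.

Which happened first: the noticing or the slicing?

the noticing

The connectives place the noticing before the slicing.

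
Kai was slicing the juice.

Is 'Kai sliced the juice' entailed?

'was slicing' is progressive; for an accomplishment like 'slice the juice', it doesn't entail completion.

no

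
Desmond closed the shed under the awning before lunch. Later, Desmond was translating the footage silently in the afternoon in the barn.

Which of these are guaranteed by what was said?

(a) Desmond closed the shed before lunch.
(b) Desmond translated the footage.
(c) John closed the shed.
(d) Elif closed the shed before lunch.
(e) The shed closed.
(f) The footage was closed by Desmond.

(a), (e)

(a) Entailed — the original entails any weakening of itself; this just drops 'under the awning'.
(b) Not entailed — 'was translating' is progressive on an accomplishment; it does not entail the completed 'translated'.
(c) Not entailed — the passage has Desmond closing the shed, not John.
(d) Not entailed — the passage has Desmond closing the shed, not Elif.
(e) Entailed — 'Desmond closed the shed' is causative; it entails the inchoative 'the shed closed'.
(f) Not entailed — Desmond closed the shed, not the footage; the footage belongs to the translating event.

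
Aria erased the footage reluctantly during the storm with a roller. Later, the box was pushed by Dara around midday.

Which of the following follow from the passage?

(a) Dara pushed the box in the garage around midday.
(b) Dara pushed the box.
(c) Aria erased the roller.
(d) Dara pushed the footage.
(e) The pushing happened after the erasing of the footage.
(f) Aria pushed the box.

(a) Not entailed — 'in the garage' adds information not in the original event.
(b) Entailed — dropping 'around midday' leaves a sub-description the original still satisfies.
(c) Not entailed — the roller is the instrument, not what was erased.
(d) Not entailed — Dara pushed the box, not the footage; the footage belongs to the erasing event.
(e) Entailed — the narrative places the erasing before the pushing.
(f) Not entailed — the passage has Dara pushing the box, not Aria.

(b), (e)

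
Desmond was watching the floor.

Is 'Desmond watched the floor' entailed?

'watch' is atelic; if Desmond was watching the floor, then Desmond watched the floor (for some time).

yes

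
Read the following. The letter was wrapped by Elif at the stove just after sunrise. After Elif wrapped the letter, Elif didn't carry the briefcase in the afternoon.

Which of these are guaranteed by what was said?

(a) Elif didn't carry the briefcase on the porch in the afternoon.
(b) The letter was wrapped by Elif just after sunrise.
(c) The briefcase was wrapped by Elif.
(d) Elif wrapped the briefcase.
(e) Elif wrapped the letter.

(a) Entailed — under negation, adding a further restriction is entailed: if no such carrying event occurred, none occurred on the porch either.
(b) Entailed — this follows by dropping conjuncts from the wrapping event's description.
(c) Not entailed — Elif wrapped the letter, not the briefcase; the briefcase belongs to the carrying event.
(d) Not entailed — Elif wrapped the letter, not the briefcase; the briefcase belongs to the carrying event.
(e) Entailed — dropping 'at the stove', 'just after sunrise' leaves a sub-description the original still satisfies.

(a), (b), (e)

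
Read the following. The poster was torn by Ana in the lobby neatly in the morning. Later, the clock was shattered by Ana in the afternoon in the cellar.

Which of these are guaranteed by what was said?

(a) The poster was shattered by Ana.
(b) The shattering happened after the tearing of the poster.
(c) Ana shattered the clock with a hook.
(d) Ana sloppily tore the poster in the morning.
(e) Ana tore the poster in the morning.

(a) Not entailed — Ana shattered the clock, not the poster; the poster belongs to the tearing event.
(b) Entailed — the narrative places the tearing before the shattering.
(c) Not entailed — 'with a hook' adds information not in the original event.
(d) Not entailed — 'sloppily' adds a manner not in (and inconsistent with) the original.
(e) Entailed — dropping 'neatly', 'in the lobby' leaves a sub-description the original still satisfies.

(b), (e)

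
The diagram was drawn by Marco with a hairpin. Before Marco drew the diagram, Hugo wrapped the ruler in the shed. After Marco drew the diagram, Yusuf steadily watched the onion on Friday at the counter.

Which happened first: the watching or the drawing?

The connectives place the drawing before the watching.

the drawing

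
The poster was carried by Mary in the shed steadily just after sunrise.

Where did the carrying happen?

'in the shed' marks the location of the carrying event.

in the shed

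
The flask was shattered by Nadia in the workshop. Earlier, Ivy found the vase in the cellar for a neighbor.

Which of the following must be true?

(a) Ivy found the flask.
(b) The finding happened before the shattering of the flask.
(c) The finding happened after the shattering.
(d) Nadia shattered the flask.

(b), (d)

(a) Not entailed — Ivy found the vase, not the flask; the flask belongs to the shattering event.
(b) Entailed — the narrative places the finding before the shattering.
(c) Not entailed — the narrative places the finding before the shattering, not after.
(d) Entailed — every conjunct here is already in the original shattering event.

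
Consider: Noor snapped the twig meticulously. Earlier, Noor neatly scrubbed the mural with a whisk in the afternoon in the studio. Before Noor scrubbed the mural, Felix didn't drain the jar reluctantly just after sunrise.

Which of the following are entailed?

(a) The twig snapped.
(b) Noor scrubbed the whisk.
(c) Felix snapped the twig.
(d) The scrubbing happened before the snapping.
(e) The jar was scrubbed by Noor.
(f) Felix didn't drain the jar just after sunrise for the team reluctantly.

(a) Entailed — 'Noor snapped the twig' is causative; it entails the inchoative 'the twig snapped'.
(b) Not entailed — the whisk is the instrument, not what was scrubbed.
(c) Not entailed — the passage has Noor snapping the twig, not Felix.
(d) Entailed — the narrative places the scrubbing before the snapping.
(e) Not entailed — Noor scrubbed the mural, not the jar; the jar belongs to the draining event.
(f) Entailed — under negation, adding a further restriction is entailed: if no such draining event occurred, none occurred for the team either.

(a), (d), (f)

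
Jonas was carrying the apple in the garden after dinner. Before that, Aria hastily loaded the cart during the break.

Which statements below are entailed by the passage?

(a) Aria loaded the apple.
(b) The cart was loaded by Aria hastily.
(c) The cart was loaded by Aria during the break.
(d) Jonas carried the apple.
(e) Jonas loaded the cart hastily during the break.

(b), (c), (d)

(a) Not entailed — Aria loaded the cart, not the apple; the apple belongs to the carrying event.
(b) Entailed — this follows by dropping conjuncts from the loading event's description.
(c) Entailed — every conjunct here is already in the original loading event.
(d) Entailed — 'carry' is an activity; 'was carrying' entails that some carrying happened, so 'carried' holds.
(e) Not entailed — the passage has Aria loading the cart, not Jonas.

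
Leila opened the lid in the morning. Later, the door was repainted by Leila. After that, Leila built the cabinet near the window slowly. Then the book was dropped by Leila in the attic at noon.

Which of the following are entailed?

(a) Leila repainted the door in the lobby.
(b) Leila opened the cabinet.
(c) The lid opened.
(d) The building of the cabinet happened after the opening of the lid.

(a) Not entailed — 'in the lobby' adds information not in the original event.
(b) Not entailed — Leila opened the lid, not the cabinet; the cabinet belongs to the building event.
(c) Entailed — 'Leila opened the lid' is causative; it entails the inchoative 'the lid opened'.
(d) Entailed — the narrative places the opening before the building.

(c), (d)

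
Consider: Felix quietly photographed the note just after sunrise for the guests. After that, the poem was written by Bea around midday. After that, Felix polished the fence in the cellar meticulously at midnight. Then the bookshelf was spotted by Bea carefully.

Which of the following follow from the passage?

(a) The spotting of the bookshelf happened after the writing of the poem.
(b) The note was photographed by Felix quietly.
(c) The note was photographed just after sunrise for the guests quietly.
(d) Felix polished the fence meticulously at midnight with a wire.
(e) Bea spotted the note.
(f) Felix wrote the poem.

(a), (b), (c)

(a) Entailed — the narrative places the writing before the spotting.
(b) Entailed — this follows by dropping conjuncts from the photographing event's description.
(c) Entailed — this follows by dropping conjuncts from the photographing event's description.
(d) Not entailed — 'with a wire' adds information not in the original event.
(e) Not entailed — Bea spotted the bookshelf, not the note; the note belongs to the photographing event.
(f) Not entailed — the passage has Bea writing the poem, not Felix.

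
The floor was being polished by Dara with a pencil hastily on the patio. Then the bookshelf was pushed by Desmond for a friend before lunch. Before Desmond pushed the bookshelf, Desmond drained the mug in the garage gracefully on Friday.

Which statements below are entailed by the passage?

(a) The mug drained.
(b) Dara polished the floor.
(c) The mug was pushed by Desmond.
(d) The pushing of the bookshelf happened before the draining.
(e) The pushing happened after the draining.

(a), (b), (e)

(a) Entailed — 'Desmond drained the mug' is causative; it entails the inchoative 'the mug drained'.
(b) Entailed — 'polish' is an activity; 'was polishing' entails that some polishing happened, so 'polished' holds.
(c) Not entailed — Desmond pushed the bookshelf, not the mug; the mug belongs to the draining event.
(d) Not entailed — the narrative places the draining before the pushing, not after.
(e) Entailed — the narrative places the draining before the pushing.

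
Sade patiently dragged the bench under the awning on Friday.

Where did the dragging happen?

'under the awning' marks the location of the dragging event.

under the awning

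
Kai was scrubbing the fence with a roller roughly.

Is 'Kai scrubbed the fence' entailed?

'scrub' is atelic; if Kai was scrubbing the fence, then Kai scrubbed the fence (for some time).

yes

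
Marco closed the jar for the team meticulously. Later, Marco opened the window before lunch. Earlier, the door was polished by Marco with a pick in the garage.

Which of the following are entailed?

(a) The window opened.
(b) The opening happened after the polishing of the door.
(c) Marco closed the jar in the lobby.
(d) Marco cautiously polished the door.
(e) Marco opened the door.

(a) Entailed — 'Marco opened the window' is causative; it entails the inchoative 'the window opened'.
(b) Entailed — the narrative places the polishing before the opening.
(c) Not entailed — 'in the lobby' adds information not in the original event.
(d) Not entailed — 'cautiously' adds information not in the original event.
(e) Not entailed — Marco opened the window, not the door; the door belongs to the polishing event.

(a), (b)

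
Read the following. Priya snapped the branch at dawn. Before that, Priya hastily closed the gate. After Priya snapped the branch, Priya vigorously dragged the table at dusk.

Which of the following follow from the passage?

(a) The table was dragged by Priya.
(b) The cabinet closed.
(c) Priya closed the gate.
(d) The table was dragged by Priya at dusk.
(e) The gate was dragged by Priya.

(a), (c), (d)

(a) Entailed — the original entails any weakening of itself; this just drops 'vigorously', 'at dusk'.
(b) Not entailed — the gate is what closed, not the cabinet.
(c) Entailed — the original entails any weakening of itself; this just drops 'hastily'.
(d) Entailed — the original entails any weakening of itself; this just drops 'vigorously'.
(e) Not entailed — Priya dragged the table, not the gate; the gate belongs to the closing event.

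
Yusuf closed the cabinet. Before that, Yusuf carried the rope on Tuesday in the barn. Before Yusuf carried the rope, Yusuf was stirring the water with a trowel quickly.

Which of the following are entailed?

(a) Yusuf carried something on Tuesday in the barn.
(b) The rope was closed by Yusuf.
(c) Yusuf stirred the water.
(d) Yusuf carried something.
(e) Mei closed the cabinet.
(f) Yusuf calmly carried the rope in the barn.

(a) Entailed — every conjunct here is already in the original carrying event.
(b) Not entailed — Yusuf closed the cabinet, not the rope; the rope belongs to the carrying event.
(c) Entailed — 'stir' is an activity; 'was stirring' entails that some stirring happened, so 'stirred' holds.
(d) Entailed — this follows by dropping conjuncts from the carrying event's description.
(e) Not entailed — the passage has Yusuf closing the cabinet, not Mei.
(f) Not entailed — 'calmly' adds information not in the original event.

(a), (c), (d)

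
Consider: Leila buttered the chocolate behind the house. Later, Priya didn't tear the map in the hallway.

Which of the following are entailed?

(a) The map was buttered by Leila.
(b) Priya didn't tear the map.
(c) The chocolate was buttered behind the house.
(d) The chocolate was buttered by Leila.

(c), (d)

(a) Not entailed — Leila buttered the chocolate, not the map; the map belongs to the tearing event.
(b) Not entailed — dropping 'in the hallway' under negation is not valid — the original leaves open that Priya tore the map some other way.
(c) Entailed — generalizing the agent leaves a sub-description the original still satisfies.
(d) Entailed — the original entails any weakening of itself; this just drops 'behind the house'.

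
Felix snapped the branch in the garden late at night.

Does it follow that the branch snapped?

'Felix snapped the branch' is the causative; it entails the inchoative 'the branch snapped'.

yes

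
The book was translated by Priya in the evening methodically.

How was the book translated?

methodically

'methodically' marks the manner of the translating event.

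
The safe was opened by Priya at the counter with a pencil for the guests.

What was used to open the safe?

a pencil

'with a pencil' marks the instrument of the opening event.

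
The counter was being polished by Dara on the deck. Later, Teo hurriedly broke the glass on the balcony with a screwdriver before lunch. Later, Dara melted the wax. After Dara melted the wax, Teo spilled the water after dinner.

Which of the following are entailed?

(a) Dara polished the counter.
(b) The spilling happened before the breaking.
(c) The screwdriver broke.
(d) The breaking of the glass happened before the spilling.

(a), (d)

(a) Entailed — 'polish' is an activity; 'was polishing' entails that some polishing happened, so 'polished' holds.
(b) Not entailed — the narrative places the breaking before the spilling, not after.
(c) Not entailed — the glass is what broke, not the screwdriver.
(d) Entailed — the narrative places the breaking before the spilling.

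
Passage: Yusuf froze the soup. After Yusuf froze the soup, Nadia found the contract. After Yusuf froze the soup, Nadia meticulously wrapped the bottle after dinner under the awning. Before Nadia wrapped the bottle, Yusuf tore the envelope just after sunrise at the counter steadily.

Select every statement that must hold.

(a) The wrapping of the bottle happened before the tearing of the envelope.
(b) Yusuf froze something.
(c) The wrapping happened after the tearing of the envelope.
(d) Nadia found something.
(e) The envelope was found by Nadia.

(a) Not entailed — the narrative places the tearing before the wrapping, not after.
(b) Entailed — generalizing the patient leaves a sub-description the original still satisfies.
(c) Entailed — the narrative places the tearing before the wrapping.
(d) Entailed — generalizing the patient leaves a sub-description the original still satisfies.
(e) Not entailed — Nadia found the contract, not the envelope; the envelope belongs to the tearing event.

(b), (c), (d)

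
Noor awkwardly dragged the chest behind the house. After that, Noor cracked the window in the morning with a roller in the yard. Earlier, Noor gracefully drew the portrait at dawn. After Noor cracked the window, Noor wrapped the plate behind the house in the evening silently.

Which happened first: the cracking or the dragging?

The connectives place the dragging before the cracking.

the dragging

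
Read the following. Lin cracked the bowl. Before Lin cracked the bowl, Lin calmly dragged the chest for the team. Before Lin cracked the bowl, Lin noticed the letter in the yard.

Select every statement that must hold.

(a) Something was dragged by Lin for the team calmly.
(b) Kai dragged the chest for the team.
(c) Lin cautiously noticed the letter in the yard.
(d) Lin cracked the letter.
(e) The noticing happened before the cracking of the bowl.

(a) Entailed — the original entails any weakening of itself; this just generalizes the patient.
(b) Not entailed — the passage has Lin dragging the chest, not Kai.
(c) Not entailed — 'cautiously' adds information not in the original event.
(d) Not entailed — Lin cracked the bowl, not the letter; the letter belongs to the noticing event.
(e) Entailed — the narrative places the noticing before the cracking.

(a), (e)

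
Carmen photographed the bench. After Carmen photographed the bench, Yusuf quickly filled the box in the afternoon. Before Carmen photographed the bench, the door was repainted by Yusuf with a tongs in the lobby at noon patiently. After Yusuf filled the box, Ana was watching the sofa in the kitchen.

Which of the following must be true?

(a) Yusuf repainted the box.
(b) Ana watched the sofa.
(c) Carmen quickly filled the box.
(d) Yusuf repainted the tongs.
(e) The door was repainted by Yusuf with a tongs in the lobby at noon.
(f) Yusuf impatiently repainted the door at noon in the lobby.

(b), (e)

(a) Not entailed — Yusuf repainted the door, not the box; the box belongs to the filling event.
(b) Entailed — 'watch' is an activity; 'was watching' entails that some watching happened, so 'watched' holds.
(c) Not entailed — the passage has Yusuf filling the box, not Carmen.
(d) Not entailed — the tongs is the instrument, not what was repainted.
(e) Entailed — every conjunct here is already in the original repainting event.
(f) Not entailed — 'impatiently' adds a manner not in (and inconsistent with) the original.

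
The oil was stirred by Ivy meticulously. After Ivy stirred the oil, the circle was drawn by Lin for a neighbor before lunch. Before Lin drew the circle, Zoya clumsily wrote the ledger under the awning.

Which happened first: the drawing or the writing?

The connectives place the writing before the drawing.

the writing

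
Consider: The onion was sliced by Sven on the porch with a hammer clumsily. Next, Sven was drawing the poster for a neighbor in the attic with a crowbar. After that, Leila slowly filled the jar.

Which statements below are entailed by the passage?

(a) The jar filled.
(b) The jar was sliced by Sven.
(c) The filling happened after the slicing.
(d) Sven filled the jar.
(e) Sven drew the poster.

(a), (c)

(a) Entailed — 'Leila filled the jar' is causative; it entails the inchoative 'the jar filled'.
(b) Not entailed — Sven sliced the onion, not the jar; the jar belongs to the filling event.
(c) Entailed — the narrative places the slicing before the filling.
(d) Not entailed — the passage has Leila filling the jar, not Sven.
(e) Not entailed — 'was drawing' is progressive on an accomplishment; it does not entail the completed 'drew'.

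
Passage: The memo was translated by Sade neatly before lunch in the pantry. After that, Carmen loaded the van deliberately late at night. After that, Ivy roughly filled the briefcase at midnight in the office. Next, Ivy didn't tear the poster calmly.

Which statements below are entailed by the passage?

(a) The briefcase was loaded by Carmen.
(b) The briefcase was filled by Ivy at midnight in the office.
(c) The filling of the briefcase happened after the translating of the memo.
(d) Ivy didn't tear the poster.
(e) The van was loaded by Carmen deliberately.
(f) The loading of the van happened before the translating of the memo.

(a) Not entailed — Carmen loaded the van, not the briefcase; the briefcase belongs to the filling event.
(b) Entailed — this follows by dropping conjuncts from the filling event's description.
(c) Entailed — the narrative places the translating before the filling.
(d) Not entailed — dropping 'calmly' under negation is not valid — the original leaves open that Ivy tore the poster some other way.
(e) Entailed — this follows by dropping conjuncts from the loading event's description.
(f) Not entailed — the narrative places the translating before the loading, not after.

(b), (c), (e)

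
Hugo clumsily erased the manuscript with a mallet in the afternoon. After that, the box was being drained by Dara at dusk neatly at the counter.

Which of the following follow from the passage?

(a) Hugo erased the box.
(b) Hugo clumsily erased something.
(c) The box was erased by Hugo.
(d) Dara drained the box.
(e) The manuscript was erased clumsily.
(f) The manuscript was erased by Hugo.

(b), (e), (f)

(a) Not entailed — Hugo erased the manuscript, not the box; the box belongs to the draining event.
(b) Entailed — this follows by dropping conjuncts from the erasing event's description.
(c) Not entailed — Hugo erased the manuscript, not the box; the box belongs to the draining event.
(d) Not entailed — 'was draining' is progressive on an accomplishment; it does not entail the completed 'drained'.
(e) Entailed — every conjunct here is already in the original erasing event.
(f) Entailed — the original entails any weakening of itself; this just drops 'clumsily', 'with a mallet', 'in the afternoon'.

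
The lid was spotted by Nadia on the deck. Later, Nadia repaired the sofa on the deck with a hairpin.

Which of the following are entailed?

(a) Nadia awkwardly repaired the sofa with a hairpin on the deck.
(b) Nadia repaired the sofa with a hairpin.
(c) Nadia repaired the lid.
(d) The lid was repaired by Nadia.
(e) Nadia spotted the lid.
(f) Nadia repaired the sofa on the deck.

(b), (e), (f)

(a) Not entailed — 'awkwardly' adds information not in the original event.
(b) Entailed — every conjunct here is already in the original repairing event.
(c) Not entailed — Nadia repaired the sofa, not the lid; the lid belongs to the spotting event.
(d) Not entailed — Nadia repaired the sofa, not the lid; the lid belongs to the spotting event.
(e) Entailed — this follows by dropping conjuncts from the spotting event's description.
(f) Entailed — the original entails any weakening of itself; this just drops 'with a hairpin'.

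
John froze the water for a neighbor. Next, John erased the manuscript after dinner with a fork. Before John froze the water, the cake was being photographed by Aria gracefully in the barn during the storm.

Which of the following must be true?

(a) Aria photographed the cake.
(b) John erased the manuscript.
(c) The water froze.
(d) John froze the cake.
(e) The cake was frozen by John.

(a) Not entailed — 'was photographing' is progressive on an accomplishment; it does not entail the completed 'photographed'.
(b) Entailed — the original entails any weakening of itself; this just drops 'after dinner', 'with a fork'.
(c) Entailed — 'John froze the water' is causative; it entails the inchoative 'the water froze'.
(d) Not entailed — John froze the water, not the cake; the cake belongs to the photographing event.
(e) Not entailed — John froze the water, not the cake; the cake belongs to the photographing event.

(b), (c)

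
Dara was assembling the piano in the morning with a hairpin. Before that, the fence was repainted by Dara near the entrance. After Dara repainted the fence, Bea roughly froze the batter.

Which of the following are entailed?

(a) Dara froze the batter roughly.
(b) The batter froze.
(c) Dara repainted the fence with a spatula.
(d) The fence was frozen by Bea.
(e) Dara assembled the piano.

(b)

(a) Not entailed — the passage has Bea freezing the batter, not Dara.
(b) Entailed — 'Bea froze the batter' is causative; it entails the inchoative 'the batter froze'.
(c) Not entailed — 'with a spatula' adds information not in the original event.
(d) Not entailed — Bea froze the batter, not the fence; the fence belongs to the repainting event.
(e) Not entailed — 'was assembling' is progressive on an accomplishment; it does not entail the completed 'assembled'.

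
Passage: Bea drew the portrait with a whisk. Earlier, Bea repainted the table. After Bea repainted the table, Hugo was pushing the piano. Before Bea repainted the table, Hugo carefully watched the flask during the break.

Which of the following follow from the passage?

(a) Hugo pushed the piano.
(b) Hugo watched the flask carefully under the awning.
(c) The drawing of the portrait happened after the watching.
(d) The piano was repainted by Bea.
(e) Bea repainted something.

(a), (c), (e)

(a) Entailed — 'push' is an activity; 'was pushing' entails that some pushing happened, so 'pushed' holds.
(b) Not entailed — 'under the awning' adds information not in the original event.
(c) Entailed — the narrative places the watching before the drawing.
(d) Not entailed — Bea repainted the table, not the piano; the piano belongs to the pushing event.
(e) Entailed — this follows by dropping conjuncts from the repainting event's description.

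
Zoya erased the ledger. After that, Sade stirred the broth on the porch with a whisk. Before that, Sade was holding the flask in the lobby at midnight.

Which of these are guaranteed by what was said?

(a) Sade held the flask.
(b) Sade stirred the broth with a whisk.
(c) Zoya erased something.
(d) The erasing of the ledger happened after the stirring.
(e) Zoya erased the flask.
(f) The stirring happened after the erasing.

(a) Entailed — 'hold' is an activity; 'was holding' entails that some holding happened, so 'held' holds.
(b) Entailed — the original entails any weakening of itself; this just drops 'on the porch'.
(c) Entailed — this follows by dropping conjuncts from the erasing event's description.
(d) Not entailed — the narrative places the erasing before the stirring, not after.
(e) Not entailed — Zoya erased the ledger, not the flask; the flask belongs to the holding event.
(f) Entailed — the narrative places the erasing before the stirring.

(a), (b), (c), (f)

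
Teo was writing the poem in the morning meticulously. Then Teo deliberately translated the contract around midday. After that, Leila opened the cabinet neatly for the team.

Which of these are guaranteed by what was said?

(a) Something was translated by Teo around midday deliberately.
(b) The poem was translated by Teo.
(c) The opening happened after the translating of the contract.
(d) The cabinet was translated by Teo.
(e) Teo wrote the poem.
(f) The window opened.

(a) Entailed — the original entails any weakening of itself; this just generalizes the patient.
(b) Not entailed — Teo translated the contract, not the poem; the poem belongs to the writing event.
(c) Entailed — the narrative places the translating before the opening.
(d) Not entailed — Teo translated the contract, not the cabinet; the cabinet belongs to the opening event.
(e) Not entailed — 'was writing' is progressive on an accomplishment; it does not entail the completed 'wrote'.
(f) Not entailed — the cabinet is what opened, not the window.

(a), (c)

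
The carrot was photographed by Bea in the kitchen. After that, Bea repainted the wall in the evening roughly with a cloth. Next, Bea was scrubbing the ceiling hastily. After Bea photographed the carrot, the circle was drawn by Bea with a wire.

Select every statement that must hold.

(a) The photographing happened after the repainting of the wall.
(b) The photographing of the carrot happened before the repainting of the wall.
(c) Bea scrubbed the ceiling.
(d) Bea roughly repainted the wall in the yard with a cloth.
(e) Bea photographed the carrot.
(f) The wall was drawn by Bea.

(a) Not entailed — the narrative places the photographing before the repainting, not after.
(b) Entailed — the narrative places the photographing before the repainting.
(c) Entailed — 'scrub' is an activity; 'was scrubbing' entails that some scrubbing happened, so 'scrubbed' holds.
(d) Not entailed — 'in the yard' adds information not in the original event.
(e) Entailed — this follows by dropping conjuncts from the photographing event's description.
(f) Not entailed — Bea drew the circle, not the wall; the wall belongs to the repainting event.

(b), (c), (e)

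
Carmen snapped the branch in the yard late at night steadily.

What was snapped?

the branch

'the branch' marks the patient of the snapping event.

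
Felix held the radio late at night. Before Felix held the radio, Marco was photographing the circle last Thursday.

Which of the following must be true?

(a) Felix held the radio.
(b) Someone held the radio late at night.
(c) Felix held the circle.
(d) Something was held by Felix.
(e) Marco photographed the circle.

(a) Entailed — dropping 'late at night' leaves a sub-description the original still satisfies.
(b) Entailed — this follows by dropping conjuncts from the holding event's description.
(c) Not entailed — Felix held the radio, not the circle; the circle belongs to the photographing event.
(d) Entailed — the original entails any weakening of itself; this just drops 'late at night' and generalizes the patient.
(e) Not entailed — 'was photographing' is progressive on an accomplishment; it does not entail the completed 'photographed'.

(a), (b), (d)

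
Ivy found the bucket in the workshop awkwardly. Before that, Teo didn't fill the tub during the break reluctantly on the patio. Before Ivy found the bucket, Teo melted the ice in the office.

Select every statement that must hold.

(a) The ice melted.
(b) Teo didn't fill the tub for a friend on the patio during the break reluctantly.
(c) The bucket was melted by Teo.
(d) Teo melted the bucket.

(a), (b)

(a) Entailed — 'Teo melted the ice' is causative; it entails the inchoative 'the ice melted'.
(b) Entailed — under negation, adding a further restriction is entailed: if no such filling event occurred, none occurred for a friend either.
(c) Not entailed — Teo melted the ice, not the bucket; the bucket belongs to the finding event.
(d) Not entailed — Teo melted the ice, not the bucket; the bucket belongs to the finding event.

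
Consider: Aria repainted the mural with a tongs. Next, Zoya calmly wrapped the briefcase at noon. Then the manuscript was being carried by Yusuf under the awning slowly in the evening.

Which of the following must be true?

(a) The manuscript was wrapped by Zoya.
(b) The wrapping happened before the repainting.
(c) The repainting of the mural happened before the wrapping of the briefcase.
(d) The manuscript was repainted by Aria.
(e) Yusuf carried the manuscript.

(a) Not entailed — Zoya wrapped the briefcase, not the manuscript; the manuscript belongs to the carrying event.
(b) Not entailed — the narrative places the repainting before the wrapping, not after.
(c) Entailed — the narrative places the repainting before the wrapping.
(d) Not entailed — Aria repainted the mural, not the manuscript; the manuscript belongs to the carrying event.
(e) Entailed — 'carry' is an activity; 'was carrying' entails that some carrying happened, so 'carried' holds.

(c), (e)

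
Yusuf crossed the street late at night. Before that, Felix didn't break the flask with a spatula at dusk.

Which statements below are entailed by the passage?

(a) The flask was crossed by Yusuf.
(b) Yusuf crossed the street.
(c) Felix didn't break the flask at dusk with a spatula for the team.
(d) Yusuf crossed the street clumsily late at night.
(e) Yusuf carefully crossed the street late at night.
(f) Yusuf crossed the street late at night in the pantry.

(b), (c)

(a) Not entailed — Yusuf crossed the street, not the flask; the flask belongs to the breaking event.
(b) Entailed — this follows by dropping conjuncts from the crossing event's description.
(c) Entailed — under negation, adding a further restriction is entailed: if no such breaking event occurred, none occurred for the team either.
(d) Not entailed — 'clumsily' adds information not in the original event.
(e) Not entailed — 'carefully' adds information not in the original event.
(f) Not entailed — 'in the pantry' adds information not in the original event.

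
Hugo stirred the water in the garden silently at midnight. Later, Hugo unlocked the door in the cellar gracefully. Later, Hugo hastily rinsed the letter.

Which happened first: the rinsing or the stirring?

the stirring

The connectives place the stirring before the rinsing.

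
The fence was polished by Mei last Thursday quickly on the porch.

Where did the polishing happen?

on the porch

'on the porch' marks the location of the polishing event.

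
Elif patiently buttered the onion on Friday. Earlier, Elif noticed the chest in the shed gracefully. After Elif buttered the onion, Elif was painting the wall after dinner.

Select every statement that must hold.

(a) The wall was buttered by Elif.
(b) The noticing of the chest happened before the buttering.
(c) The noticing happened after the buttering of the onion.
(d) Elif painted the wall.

(b)

(a) Not entailed — Elif buttered the onion, not the wall; the wall belongs to the painting event.
(b) Entailed — the narrative places the noticing before the buttering.
(c) Not entailed — the narrative places the noticing before the buttering, not after.
(d) Not entailed — 'was painting' is progressive on an accomplishment; it does not entail the completed 'painted'.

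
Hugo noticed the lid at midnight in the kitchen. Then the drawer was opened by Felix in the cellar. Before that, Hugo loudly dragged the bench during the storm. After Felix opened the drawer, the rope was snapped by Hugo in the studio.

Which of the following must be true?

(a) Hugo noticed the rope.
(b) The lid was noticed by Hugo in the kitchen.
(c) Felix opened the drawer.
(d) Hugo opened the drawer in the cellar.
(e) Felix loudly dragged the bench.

(b), (c)

(a) Not entailed — Hugo noticed the lid, not the rope; the rope belongs to the snapping event.
(b) Entailed — the original entails any weakening of itself; this just drops 'at midnight'.
(c) Entailed — dropping 'in the cellar' leaves a sub-description the original still satisfies.
(d) Not entailed — the passage has Felix opening the drawer, not Hugo.
(e) Not entailed — the passage has Hugo dragging the bench, not Felix.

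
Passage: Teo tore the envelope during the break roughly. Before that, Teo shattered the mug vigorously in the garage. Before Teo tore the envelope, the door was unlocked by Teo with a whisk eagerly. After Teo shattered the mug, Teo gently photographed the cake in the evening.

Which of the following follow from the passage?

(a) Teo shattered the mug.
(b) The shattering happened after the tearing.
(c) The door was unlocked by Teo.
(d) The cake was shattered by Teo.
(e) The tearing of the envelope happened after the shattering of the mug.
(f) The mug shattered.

(a), (c), (e), (f)

(a) Entailed — dropping 'vigorously', 'in the garage' leaves a sub-description the original still satisfies.
(b) Not entailed — the narrative places the shattering before the tearing, not after.
(c) Entailed — dropping 'eagerly', 'with a whisk' leaves a sub-description the original still satisfies.
(d) Not entailed — Teo shattered the mug, not the cake; the cake belongs to the photographing event.
(e) Entailed — the narrative places the shattering before the tearing.
(f) Entailed — 'Teo shattered the mug' is causative; it entails the inchoative 'the mug shattered'.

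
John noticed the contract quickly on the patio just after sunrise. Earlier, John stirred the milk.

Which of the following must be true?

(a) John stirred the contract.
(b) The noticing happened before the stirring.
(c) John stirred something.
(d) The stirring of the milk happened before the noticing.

(c), (d)

(a) Not entailed — John stirred the milk, not the contract; the contract belongs to the noticing event.
(b) Not entailed — the narrative places the stirring before the noticing, not after.
(c) Entailed — generalizing the patient leaves a sub-description the original still satisfies.
(d) Entailed — the narrative places the stirring before the noticing.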